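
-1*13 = -13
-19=-19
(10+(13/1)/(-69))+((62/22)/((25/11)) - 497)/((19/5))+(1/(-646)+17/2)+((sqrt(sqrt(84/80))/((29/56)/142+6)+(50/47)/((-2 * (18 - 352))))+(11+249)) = 3976 * sqrt(2) * 21^(1/4) * 5^(3/4)/238705+13612227781/92068770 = 148.02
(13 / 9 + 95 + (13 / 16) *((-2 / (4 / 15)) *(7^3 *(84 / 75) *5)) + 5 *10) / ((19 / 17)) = -14147519 / 1368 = -10341.75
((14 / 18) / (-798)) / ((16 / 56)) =-7 / 2052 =-0.00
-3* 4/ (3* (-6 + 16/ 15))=30/ 37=0.81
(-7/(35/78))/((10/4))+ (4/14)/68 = -37103/5950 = -6.24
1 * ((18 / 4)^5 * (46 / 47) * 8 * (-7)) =-9506889 / 94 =-101137.12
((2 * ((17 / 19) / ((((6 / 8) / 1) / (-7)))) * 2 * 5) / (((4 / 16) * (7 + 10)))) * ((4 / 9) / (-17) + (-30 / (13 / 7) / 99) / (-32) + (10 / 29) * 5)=-2420537980 / 36165987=-66.93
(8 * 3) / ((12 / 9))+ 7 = 25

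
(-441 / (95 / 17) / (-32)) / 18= 833 / 6080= 0.14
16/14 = 8/7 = 1.14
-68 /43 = -1.58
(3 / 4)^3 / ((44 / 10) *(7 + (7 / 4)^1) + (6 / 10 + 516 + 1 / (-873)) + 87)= 117855 / 179376736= 0.00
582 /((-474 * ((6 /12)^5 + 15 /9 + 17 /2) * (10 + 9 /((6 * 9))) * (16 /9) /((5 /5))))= -31428 /4717801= -0.01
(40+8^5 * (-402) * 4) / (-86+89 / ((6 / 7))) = -316145424 / 107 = -2954630.13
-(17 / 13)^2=-289 / 169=-1.71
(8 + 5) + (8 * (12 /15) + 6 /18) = 296 /15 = 19.73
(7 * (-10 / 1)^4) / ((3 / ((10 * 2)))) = 1400000 / 3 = 466666.67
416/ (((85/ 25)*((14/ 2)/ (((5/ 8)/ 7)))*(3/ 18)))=9.36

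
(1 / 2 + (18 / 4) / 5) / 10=7 / 50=0.14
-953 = -953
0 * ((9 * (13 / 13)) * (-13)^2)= 0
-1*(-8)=8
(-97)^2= 9409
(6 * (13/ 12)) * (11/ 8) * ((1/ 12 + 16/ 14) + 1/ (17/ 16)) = 442585/ 22848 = 19.37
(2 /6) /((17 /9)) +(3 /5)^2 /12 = 351 /1700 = 0.21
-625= -625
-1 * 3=-3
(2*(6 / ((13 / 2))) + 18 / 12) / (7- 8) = -87 / 26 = -3.35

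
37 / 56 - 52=-2875 / 56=-51.34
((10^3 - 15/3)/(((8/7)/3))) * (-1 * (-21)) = 438795/8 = 54849.38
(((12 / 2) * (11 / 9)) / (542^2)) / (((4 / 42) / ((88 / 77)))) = 22 / 73441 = 0.00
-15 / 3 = -5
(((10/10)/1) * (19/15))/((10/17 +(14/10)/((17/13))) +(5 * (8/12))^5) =26163/8534263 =0.00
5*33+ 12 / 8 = 333 / 2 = 166.50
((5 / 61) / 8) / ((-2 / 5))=-25 / 976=-0.03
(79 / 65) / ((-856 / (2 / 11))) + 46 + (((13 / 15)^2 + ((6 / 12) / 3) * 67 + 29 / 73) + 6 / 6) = 59.31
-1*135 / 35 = -27 / 7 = -3.86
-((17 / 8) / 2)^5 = -1419857 / 1048576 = -1.35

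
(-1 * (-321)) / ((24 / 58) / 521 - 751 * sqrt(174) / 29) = -632553348673 * sqrt(174) / 8879393735530 - 9699978 / 4439696867765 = -0.94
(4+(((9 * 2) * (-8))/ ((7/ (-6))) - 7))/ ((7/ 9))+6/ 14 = 7608/ 49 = 155.27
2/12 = 0.17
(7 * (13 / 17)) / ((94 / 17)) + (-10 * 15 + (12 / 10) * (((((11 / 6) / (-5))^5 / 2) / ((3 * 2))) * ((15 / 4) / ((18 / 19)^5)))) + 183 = 195463113641257697 / 5754868300800000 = 33.96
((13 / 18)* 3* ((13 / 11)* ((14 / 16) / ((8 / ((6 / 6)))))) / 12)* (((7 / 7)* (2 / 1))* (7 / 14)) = 1183 / 50688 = 0.02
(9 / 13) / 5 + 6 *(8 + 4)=4689 / 65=72.14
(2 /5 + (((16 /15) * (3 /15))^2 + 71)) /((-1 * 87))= -401881 /489375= -0.82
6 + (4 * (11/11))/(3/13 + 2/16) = 638/37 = 17.24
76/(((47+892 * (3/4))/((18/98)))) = 171/8771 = 0.02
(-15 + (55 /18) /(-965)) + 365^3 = 168930580129 /3474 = 48627110.00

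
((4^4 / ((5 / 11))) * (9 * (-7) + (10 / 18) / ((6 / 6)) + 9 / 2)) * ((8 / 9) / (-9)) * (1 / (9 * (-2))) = -5874176 / 32805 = -179.06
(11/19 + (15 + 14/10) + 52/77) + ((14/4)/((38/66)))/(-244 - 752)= 85719979/4857160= 17.65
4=4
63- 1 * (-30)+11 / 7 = 662 / 7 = 94.57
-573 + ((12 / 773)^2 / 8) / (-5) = -1711920603 / 2987645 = -573.00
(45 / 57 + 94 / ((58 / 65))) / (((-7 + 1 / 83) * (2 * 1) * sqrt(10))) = -60673 * sqrt(10) / 79895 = -2.40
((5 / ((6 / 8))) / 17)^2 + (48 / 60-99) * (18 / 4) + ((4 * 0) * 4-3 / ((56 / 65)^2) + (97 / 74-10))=-685804312099 / 1508996160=-454.48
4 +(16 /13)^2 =932 /169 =5.51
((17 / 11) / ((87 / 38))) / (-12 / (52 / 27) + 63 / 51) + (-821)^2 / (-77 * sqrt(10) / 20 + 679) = 14828902 * sqrt(10) / 2633673 + 460456596145787 / 463758211224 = 1010.69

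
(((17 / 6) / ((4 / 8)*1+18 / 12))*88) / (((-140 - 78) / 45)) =-2805 / 109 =-25.73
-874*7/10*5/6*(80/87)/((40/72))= -24472/29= -843.86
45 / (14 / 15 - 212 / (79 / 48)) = -53325 / 151534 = -0.35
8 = 8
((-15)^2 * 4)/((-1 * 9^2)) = -100/9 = -11.11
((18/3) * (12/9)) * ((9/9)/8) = 1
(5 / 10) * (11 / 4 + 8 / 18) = 1.60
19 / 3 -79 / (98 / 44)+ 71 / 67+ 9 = -187883 / 9849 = -19.08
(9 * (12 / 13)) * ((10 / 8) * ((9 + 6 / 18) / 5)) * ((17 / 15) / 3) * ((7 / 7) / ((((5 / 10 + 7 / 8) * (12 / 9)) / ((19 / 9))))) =18088 / 2145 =8.43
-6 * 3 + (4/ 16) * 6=-33/ 2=-16.50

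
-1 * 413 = -413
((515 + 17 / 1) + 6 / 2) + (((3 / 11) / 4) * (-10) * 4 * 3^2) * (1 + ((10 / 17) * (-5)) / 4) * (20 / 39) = 1292485 / 2431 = 531.67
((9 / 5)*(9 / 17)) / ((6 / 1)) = 27 / 170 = 0.16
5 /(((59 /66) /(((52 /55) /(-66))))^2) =2704 /2106005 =0.00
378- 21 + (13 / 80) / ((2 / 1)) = 57133 / 160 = 357.08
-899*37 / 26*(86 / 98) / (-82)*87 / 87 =1430309 / 104468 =13.69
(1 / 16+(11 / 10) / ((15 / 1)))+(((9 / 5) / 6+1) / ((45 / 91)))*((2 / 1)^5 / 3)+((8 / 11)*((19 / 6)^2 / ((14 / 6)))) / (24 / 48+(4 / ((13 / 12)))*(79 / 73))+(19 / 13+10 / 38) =10725690094201 / 350544514320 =30.60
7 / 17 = 0.41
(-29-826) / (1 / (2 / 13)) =-131.54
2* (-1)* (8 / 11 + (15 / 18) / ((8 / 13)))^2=-1207801 / 139392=-8.66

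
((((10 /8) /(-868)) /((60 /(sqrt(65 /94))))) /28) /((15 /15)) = -sqrt(6110) /109659648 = -0.00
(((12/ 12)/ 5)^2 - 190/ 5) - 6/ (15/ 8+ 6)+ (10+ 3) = -13504/ 525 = -25.72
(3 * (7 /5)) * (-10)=-42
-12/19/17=-12/323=-0.04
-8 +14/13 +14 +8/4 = 118/13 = 9.08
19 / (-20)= -19 / 20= -0.95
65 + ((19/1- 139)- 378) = -433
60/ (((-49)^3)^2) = 60/ 13841287201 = 0.00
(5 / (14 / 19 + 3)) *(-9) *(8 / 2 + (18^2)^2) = -89757900 / 71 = -1264195.77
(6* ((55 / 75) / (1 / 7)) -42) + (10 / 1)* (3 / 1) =94 / 5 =18.80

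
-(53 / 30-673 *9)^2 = -32999265649 / 900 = -36665850.72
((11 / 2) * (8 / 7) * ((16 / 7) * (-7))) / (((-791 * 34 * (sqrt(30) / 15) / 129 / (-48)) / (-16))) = 17436672 * sqrt(30) / 94129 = 1014.61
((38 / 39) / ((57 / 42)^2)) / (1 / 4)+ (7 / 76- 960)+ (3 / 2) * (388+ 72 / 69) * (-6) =-303991433 / 68172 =-4459.18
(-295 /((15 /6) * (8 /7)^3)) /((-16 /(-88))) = -222607 /512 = -434.78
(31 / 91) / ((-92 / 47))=-1457 / 8372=-0.17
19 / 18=1.06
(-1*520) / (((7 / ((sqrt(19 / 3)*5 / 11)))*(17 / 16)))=-41600*sqrt(57) / 3927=-79.98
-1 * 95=-95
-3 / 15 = -0.20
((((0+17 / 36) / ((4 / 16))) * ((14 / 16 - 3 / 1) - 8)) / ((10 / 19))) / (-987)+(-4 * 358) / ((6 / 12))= -2863.96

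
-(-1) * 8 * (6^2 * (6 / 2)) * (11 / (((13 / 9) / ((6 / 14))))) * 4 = 1026432 / 91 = 11279.47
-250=-250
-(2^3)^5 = -32768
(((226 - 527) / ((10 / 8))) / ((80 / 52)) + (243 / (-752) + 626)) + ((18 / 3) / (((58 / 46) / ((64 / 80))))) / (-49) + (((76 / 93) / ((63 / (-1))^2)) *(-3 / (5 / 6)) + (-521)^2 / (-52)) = -1381021235160811 / 290683738800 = -4750.94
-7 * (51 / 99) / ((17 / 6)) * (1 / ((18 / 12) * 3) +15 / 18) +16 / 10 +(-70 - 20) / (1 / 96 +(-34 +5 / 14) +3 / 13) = 38749729 / 13130865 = 2.95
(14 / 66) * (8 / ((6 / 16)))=4.53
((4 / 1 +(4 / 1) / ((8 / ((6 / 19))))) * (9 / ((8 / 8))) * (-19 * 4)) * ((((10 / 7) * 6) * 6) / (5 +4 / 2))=-1023840 / 49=-20894.69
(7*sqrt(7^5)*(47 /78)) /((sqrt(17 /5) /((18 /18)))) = 16121*sqrt(595) /1326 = 296.56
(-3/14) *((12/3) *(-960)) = 5760/7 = 822.86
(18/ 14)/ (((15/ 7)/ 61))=36.60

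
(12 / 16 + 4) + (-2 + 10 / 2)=31 / 4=7.75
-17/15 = -1.13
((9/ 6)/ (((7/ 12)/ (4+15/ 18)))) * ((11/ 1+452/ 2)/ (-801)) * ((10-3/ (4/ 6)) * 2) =-25201/ 623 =-40.45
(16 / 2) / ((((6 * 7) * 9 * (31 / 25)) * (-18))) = -50 / 52731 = -0.00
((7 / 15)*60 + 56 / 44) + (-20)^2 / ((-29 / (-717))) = 3164138 / 319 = 9918.93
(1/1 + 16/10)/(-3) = -13/15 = -0.87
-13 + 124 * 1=111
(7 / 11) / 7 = 1 / 11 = 0.09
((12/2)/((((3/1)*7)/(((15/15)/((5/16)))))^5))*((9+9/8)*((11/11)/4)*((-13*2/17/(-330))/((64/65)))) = 173056/29464771875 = 0.00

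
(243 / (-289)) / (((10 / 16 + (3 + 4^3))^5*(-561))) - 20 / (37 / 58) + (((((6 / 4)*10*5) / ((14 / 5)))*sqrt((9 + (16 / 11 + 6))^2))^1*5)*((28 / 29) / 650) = -980919758011475573469793 / 34935651697971791616707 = -28.08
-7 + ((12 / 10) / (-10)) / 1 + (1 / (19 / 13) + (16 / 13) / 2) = -5.82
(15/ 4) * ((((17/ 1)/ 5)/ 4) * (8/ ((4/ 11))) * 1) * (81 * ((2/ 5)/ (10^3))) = 45441/ 20000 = 2.27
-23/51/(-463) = 23/23613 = 0.00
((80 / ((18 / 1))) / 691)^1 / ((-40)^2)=1 / 248760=0.00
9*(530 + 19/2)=9711/2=4855.50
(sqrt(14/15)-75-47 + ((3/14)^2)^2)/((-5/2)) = 4686671/96040-2 * sqrt(210)/75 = 48.41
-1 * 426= -426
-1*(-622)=622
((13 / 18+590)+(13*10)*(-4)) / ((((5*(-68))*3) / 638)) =-406087 / 9180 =-44.24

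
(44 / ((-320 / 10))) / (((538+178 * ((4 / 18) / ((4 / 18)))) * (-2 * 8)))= 11 / 91648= 0.00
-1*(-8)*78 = 624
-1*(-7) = 7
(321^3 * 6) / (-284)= -99228483 / 142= -698792.13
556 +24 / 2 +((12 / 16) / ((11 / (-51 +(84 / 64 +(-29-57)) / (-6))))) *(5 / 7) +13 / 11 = 5592151 / 9856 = 567.39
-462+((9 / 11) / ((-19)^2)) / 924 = -565057413 / 1223068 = -462.00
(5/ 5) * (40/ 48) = 5/ 6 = 0.83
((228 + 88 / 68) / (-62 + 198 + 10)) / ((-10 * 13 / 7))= -13643 / 161330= -0.08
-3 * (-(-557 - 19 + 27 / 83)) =-143343 / 83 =-1727.02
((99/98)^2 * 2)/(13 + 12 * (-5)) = -9801/225694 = -0.04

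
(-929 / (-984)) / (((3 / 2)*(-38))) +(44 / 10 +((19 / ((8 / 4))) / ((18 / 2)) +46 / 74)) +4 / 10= 6.46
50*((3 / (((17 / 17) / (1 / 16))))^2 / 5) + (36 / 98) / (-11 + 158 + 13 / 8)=0.35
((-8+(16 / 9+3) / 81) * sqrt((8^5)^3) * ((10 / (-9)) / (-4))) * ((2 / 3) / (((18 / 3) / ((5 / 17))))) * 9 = -303510323200 * sqrt(2) / 111537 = -3848305.18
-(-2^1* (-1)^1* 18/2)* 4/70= -1.03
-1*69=-69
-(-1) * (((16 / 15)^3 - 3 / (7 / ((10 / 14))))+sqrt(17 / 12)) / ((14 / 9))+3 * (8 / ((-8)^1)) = -621671 / 257250+3 * sqrt(51) / 28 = -1.65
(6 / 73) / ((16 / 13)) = 39 / 584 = 0.07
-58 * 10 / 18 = -290 / 9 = -32.22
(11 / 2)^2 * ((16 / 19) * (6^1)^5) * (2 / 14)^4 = 3763584 / 45619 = 82.50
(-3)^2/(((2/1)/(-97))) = -873/2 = -436.50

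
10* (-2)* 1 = -20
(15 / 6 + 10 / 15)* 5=95 / 6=15.83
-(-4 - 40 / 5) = 12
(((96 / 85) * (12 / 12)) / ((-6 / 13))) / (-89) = 208 / 7565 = 0.03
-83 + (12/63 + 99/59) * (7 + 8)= -22704/413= -54.97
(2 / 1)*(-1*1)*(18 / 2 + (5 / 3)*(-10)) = 46 / 3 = 15.33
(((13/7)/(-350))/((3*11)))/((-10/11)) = 13/73500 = 0.00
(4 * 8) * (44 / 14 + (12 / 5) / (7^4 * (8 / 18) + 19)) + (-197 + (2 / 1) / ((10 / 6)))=-32555883 / 342125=-95.16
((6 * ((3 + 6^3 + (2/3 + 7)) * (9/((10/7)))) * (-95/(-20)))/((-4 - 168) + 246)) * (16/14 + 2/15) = 129846/185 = 701.87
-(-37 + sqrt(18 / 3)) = 37 -sqrt(6) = 34.55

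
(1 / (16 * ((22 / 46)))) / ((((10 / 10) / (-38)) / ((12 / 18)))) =-437 / 132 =-3.31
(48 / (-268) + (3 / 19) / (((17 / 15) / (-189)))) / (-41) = 573711 / 887281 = 0.65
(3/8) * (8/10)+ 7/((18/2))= 97/90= 1.08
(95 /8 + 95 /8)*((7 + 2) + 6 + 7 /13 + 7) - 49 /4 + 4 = 527.04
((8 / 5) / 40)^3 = 1 / 15625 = 0.00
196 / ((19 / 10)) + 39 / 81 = 53167 / 513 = 103.64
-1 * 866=-866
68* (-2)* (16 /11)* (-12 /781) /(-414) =-4352 /592779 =-0.01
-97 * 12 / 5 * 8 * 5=-9312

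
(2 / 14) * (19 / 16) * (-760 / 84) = -1.53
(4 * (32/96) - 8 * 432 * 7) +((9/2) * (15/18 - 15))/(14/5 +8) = -1742153/72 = -24196.57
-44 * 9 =-396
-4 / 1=-4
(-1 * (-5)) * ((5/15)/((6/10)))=25/9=2.78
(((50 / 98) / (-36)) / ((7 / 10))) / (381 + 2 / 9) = -125 / 2353666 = -0.00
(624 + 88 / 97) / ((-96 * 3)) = -7577 / 3492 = -2.17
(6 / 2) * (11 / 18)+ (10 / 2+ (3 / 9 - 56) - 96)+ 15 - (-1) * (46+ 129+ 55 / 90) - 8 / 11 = 4460 / 99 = 45.05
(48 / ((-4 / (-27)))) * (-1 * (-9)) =2916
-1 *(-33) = 33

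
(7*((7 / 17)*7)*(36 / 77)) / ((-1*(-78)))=294 / 2431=0.12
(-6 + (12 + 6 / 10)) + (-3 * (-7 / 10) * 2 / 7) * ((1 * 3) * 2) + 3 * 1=66 / 5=13.20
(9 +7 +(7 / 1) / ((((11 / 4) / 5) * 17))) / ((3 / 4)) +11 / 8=35465 / 1496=23.71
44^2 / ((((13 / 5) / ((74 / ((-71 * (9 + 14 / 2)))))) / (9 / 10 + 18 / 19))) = -120879 / 1349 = -89.61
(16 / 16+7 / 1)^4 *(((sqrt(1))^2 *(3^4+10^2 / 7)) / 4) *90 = 61470720 / 7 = 8781531.43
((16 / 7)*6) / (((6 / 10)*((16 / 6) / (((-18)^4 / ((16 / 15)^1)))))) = 5904900 / 7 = 843557.14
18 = 18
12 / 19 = 0.63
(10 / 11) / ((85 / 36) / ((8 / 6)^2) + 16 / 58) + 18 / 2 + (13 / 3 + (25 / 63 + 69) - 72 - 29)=-36522517 / 2063061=-17.70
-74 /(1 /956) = -70744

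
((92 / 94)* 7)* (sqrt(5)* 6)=1932* sqrt(5) / 47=91.92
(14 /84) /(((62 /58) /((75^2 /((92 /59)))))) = 562.43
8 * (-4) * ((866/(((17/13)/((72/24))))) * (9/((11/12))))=-116722944/187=-624186.87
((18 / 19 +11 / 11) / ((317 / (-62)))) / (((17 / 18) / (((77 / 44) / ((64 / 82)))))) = -2962701 / 3276512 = -0.90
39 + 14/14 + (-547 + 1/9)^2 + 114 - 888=24166630/81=298353.46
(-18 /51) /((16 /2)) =-3 /68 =-0.04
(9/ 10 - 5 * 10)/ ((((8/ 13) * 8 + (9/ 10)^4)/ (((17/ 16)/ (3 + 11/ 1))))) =-0.67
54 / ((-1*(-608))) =27 / 304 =0.09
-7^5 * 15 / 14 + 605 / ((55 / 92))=-16995.50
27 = 27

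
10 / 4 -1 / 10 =12 / 5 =2.40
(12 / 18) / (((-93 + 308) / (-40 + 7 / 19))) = -502 / 4085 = -0.12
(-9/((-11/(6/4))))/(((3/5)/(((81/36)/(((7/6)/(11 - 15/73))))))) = 239355/5621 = 42.58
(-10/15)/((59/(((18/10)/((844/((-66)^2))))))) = -6534/62245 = -0.10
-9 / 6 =-3 / 2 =-1.50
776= 776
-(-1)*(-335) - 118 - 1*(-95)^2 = -9478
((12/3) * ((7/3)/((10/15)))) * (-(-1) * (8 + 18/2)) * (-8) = -1904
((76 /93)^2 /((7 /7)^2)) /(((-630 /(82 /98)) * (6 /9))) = -59204 /44499105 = -0.00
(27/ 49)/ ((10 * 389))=27/ 190610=0.00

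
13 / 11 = 1.18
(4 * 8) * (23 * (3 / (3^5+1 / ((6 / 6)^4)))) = 552 / 61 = 9.05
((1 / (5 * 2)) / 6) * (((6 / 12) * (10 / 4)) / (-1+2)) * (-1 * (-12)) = 1 / 4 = 0.25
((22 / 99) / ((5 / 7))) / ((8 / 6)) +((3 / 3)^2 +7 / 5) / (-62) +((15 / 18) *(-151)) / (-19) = 60232 / 8835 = 6.82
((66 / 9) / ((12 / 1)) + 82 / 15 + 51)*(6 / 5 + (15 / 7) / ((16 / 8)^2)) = 99.07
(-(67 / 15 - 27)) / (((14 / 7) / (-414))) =-4664.40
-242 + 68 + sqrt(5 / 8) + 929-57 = sqrt(10) / 4 + 698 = 698.79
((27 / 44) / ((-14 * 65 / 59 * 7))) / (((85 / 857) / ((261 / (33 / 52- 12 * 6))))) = 118772487 / 566731550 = 0.21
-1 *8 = -8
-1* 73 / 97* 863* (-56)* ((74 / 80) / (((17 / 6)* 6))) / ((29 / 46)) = 750570086 / 239105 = 3139.08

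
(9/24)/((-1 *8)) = -3/64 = -0.05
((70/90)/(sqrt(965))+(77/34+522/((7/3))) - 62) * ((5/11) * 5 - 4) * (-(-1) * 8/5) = -2966052/6545 - 1064 * sqrt(965)/477675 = -453.25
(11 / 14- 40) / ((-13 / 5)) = 2745 / 182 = 15.08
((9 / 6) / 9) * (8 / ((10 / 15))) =2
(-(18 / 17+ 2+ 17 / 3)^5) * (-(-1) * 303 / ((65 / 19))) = -4479525.85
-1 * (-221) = 221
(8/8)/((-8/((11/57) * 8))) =-11/57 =-0.19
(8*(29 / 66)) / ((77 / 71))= 8236 / 2541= 3.24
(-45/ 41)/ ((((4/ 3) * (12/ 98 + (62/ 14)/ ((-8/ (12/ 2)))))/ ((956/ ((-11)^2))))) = 2107980/ 1036849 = 2.03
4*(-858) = -3432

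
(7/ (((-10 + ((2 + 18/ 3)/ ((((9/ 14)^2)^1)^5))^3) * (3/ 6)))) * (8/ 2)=1186952431706053698400244129628/ 6195566471048265051935887962947335051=0.00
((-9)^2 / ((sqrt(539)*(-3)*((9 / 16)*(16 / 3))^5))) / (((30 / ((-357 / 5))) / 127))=2159*sqrt(11) / 4950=1.45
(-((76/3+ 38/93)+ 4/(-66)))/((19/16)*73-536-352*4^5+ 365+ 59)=420352/5900227179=0.00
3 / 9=1 / 3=0.33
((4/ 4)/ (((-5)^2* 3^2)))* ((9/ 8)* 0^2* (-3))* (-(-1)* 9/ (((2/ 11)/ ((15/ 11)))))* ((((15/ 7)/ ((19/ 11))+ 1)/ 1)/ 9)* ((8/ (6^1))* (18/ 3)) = 0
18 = 18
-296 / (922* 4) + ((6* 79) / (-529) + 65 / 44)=0.50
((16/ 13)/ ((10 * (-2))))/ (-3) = 4/ 195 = 0.02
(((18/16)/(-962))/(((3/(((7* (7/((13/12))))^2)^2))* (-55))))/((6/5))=3735591048/151116251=24.72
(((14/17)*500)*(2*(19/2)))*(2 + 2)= 532000/17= 31294.12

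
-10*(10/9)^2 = -1000/81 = -12.35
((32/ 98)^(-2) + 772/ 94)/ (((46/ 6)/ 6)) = 1904967/ 138368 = 13.77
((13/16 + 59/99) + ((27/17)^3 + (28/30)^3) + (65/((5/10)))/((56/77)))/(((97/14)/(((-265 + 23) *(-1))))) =41566509753769/6433573500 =6460.87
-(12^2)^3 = -2985984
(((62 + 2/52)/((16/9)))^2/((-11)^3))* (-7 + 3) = 210743289/57584384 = 3.66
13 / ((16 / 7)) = 5.69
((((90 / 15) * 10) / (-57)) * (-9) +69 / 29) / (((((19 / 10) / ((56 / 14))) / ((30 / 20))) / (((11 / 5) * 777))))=63983.71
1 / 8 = 0.12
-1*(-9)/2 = 9/2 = 4.50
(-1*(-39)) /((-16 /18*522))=-39 /464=-0.08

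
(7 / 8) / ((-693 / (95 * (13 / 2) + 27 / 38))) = -0.78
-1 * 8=-8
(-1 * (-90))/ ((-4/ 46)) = -1035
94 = 94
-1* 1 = -1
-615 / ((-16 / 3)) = 1845 / 16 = 115.31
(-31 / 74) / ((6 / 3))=-31 / 148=-0.21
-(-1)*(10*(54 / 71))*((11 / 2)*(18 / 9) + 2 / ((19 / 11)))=124740 / 1349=92.47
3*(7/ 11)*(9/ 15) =63/ 55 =1.15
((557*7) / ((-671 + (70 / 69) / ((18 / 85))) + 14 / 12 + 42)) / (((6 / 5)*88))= -4035465 / 68096072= -0.06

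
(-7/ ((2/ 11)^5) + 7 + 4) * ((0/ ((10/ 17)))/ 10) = 0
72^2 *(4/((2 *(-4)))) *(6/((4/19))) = -73872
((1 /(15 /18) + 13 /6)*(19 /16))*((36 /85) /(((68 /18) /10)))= 51813 /11560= 4.48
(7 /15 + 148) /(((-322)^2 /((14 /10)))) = 2227 /1110900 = 0.00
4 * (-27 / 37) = -108 / 37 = -2.92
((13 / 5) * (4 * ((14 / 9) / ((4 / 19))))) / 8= 1729 / 180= 9.61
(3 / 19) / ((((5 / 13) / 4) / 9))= 1404 / 95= 14.78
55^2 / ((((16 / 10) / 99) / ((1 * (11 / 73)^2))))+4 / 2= 181267639 / 42632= 4251.91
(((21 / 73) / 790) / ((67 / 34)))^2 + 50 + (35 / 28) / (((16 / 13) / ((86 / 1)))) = 16403948471973243 / 119437167456800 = 137.34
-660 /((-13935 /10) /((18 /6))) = 1320 /929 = 1.42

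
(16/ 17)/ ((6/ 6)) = 16/ 17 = 0.94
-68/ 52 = -17/ 13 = -1.31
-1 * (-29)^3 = 24389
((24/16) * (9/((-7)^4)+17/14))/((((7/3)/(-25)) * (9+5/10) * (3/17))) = -7457475/638666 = -11.68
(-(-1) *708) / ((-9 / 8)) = -1888 / 3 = -629.33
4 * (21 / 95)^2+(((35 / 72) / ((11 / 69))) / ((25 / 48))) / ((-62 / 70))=-19740826 / 3077525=-6.41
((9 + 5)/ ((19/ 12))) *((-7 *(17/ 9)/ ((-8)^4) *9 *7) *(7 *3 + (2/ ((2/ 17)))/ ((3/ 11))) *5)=-3644375/ 4864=-749.25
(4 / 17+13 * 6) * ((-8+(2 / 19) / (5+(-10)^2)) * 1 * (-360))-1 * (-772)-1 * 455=3835309 / 17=225606.41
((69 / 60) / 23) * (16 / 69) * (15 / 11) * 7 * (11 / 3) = 28 / 69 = 0.41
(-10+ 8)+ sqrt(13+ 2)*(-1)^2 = -2+ sqrt(15) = 1.87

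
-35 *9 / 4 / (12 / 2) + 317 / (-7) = -3271 / 56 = -58.41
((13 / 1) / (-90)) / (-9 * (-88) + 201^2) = -13 / 3707370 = -0.00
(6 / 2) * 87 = 261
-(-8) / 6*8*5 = 160 / 3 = 53.33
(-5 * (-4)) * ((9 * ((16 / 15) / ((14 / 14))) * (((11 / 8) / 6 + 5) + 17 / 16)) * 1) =1208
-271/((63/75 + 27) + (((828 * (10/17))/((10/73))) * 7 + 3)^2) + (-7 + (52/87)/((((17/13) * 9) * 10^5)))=-3475959162770863664813/496565599680521325000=-7.00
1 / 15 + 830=12451 / 15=830.07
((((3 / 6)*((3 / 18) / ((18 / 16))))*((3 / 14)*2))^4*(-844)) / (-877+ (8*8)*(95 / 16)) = 13504 / 7829221617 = 0.00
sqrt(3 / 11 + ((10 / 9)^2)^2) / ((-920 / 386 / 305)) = -11773*sqrt(1426513) / 81972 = -171.54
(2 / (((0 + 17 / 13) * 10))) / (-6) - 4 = -4.03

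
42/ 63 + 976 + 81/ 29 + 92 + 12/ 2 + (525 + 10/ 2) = 139849/ 87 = 1607.46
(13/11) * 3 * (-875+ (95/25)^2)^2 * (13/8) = 58666515843/13750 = 4266655.70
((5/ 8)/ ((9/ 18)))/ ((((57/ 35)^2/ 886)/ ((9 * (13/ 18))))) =35273875/ 12996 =2714.21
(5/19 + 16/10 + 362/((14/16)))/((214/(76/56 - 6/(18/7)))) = -11330719/5977020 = -1.90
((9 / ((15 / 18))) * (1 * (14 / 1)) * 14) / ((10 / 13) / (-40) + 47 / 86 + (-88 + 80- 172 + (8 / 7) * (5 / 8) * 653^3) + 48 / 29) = 4804162272 / 451386910760665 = 0.00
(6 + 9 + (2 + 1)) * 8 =144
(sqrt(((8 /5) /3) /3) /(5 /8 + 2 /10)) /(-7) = -16*sqrt(10) /693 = -0.07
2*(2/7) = 4/7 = 0.57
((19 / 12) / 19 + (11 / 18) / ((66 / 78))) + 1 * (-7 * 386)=-97243 / 36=-2701.19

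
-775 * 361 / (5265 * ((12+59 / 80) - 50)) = 4476400 / 3138993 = 1.43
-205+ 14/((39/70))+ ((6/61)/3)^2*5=-26102035/145119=-179.87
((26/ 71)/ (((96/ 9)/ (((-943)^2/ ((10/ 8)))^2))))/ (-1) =-30839787576039/ 1775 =-17374528211.85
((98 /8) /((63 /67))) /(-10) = -469 /360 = -1.30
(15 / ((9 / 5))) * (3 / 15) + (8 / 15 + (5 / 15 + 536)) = 8078 / 15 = 538.53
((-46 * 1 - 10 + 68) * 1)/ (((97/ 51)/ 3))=1836/ 97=18.93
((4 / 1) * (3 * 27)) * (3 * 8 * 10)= 77760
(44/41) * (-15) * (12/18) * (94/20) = -2068/41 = -50.44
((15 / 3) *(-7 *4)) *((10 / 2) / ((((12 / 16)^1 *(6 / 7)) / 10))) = -98000 / 9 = -10888.89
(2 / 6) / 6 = 1 / 18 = 0.06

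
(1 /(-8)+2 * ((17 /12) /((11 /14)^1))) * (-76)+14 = -16537 /66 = -250.56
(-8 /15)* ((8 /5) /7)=-64 /525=-0.12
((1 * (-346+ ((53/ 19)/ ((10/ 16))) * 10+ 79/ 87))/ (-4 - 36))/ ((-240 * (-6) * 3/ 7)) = 3476627/ 285638400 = 0.01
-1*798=-798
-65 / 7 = -9.29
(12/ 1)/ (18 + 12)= 2/ 5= 0.40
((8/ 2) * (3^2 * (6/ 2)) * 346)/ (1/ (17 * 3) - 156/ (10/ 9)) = -9528840/ 35797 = -266.19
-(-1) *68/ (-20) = -17/ 5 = -3.40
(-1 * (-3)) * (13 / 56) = 39 / 56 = 0.70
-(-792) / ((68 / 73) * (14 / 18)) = 130086 / 119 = 1093.16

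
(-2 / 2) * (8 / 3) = -8 / 3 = -2.67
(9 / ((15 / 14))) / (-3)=-14 / 5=-2.80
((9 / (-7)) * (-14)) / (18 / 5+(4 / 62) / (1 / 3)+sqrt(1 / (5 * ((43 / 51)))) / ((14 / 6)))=384063960 / 80697457 - 201810 * sqrt(10965) / 80697457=4.50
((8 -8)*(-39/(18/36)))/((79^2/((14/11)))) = 0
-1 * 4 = -4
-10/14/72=-5/504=-0.01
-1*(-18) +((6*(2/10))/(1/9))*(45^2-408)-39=87213/5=17442.60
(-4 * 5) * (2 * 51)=-2040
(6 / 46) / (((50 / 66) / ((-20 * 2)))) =-792 / 115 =-6.89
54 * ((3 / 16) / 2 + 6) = 5265 / 16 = 329.06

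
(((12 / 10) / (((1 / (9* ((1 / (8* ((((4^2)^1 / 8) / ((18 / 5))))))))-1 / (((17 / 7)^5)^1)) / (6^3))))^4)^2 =243599851065002291851361105632143476272449034697006098772449601057344312098566416027877376 / 34825843627563492755235599234120368000267994419777867868408250390625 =6994801150264200377381.24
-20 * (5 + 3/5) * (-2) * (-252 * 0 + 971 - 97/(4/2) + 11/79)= 16327024/79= 206671.19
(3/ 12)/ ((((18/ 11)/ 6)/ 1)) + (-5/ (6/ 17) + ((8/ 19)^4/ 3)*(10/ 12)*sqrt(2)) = -53/ 4 + 10240*sqrt(2)/ 1172889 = -13.24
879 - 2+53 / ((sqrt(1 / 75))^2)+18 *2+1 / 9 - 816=36649 / 9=4072.11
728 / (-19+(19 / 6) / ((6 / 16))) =-6552 / 95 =-68.97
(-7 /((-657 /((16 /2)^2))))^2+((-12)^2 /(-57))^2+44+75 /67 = 542547069127 /10440294363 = 51.97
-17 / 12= -1.42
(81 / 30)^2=729 / 100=7.29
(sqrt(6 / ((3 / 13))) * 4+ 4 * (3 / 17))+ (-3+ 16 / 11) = -157 / 187+ 4 * sqrt(26) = 19.56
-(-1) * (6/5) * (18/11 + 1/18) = 67/33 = 2.03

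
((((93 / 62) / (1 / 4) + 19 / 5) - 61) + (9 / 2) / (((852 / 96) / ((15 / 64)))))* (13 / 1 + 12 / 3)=-4932397 / 5680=-868.38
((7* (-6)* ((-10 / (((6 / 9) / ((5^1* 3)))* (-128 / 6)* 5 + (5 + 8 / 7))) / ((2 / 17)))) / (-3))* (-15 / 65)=134946 / 689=195.86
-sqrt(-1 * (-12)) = -2 * sqrt(3) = -3.46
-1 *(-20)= 20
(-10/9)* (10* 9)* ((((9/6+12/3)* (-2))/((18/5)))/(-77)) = -250/63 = -3.97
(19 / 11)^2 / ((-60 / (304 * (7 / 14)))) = -13718 / 1815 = -7.56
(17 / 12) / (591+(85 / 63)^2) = 22491 / 9411616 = 0.00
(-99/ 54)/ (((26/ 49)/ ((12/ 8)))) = -539/ 104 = -5.18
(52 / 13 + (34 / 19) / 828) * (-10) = -157405 / 3933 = -40.02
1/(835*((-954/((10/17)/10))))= -1/13542030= -0.00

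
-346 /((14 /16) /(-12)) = 33216 /7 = 4745.14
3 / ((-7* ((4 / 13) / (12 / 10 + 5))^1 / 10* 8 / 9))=-97.15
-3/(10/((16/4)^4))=-384/5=-76.80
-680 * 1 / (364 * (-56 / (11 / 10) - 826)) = 935 / 438893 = 0.00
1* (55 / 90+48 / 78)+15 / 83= 27331 / 19422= 1.41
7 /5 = 1.40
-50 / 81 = -0.62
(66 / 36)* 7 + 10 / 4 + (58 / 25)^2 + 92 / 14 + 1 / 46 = 16487749 / 603750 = 27.31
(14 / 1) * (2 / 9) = 28 / 9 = 3.11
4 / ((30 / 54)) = 7.20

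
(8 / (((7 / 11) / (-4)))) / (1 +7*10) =-0.71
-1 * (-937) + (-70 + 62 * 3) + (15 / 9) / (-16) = 50539 / 48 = 1052.90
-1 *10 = -10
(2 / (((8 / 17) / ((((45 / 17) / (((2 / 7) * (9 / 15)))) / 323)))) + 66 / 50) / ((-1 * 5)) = -98397 / 323000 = -0.30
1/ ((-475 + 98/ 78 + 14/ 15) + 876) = 195/ 78622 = 0.00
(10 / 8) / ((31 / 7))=35 / 124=0.28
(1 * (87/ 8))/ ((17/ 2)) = 1.28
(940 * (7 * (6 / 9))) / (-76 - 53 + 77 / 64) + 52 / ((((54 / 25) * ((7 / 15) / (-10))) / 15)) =-1334983180 / 171759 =-7772.42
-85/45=-17/9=-1.89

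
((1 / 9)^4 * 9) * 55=55 / 729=0.08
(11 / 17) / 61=0.01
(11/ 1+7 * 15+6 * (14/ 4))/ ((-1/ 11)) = -1507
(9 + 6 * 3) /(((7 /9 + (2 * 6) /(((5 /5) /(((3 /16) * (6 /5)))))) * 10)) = 243 /313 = 0.78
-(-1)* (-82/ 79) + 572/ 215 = 1.62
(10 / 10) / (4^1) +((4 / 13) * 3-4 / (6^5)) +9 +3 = 332897 / 25272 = 13.17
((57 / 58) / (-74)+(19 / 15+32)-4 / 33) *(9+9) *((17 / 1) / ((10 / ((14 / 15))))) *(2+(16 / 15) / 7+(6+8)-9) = 99853017827 / 14753750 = 6767.98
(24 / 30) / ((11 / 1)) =4 / 55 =0.07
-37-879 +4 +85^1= -827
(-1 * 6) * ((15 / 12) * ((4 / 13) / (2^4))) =-15 / 104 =-0.14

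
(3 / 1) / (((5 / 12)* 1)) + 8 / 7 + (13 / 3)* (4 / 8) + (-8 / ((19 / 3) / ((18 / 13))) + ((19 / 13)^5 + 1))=16.43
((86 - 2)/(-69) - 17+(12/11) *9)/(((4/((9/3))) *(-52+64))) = -2125/4048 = -0.52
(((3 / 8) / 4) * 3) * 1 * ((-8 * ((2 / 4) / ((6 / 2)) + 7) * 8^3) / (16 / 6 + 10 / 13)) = -160992 / 67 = -2402.87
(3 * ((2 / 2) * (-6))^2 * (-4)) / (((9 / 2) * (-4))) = 24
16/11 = 1.45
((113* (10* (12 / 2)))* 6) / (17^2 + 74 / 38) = 96615 / 691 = 139.82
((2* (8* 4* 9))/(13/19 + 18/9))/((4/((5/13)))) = 20.63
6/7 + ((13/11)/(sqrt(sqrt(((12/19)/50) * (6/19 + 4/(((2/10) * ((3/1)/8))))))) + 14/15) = 3.09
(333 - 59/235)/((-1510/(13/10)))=-254137/887125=-0.29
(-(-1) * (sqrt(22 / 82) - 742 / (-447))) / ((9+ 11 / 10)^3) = 1000 * sqrt(451) / 42242341+ 742000 / 460544547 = 0.00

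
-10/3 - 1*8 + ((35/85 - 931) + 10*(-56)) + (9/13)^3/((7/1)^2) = -8245967315/5490303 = -1501.91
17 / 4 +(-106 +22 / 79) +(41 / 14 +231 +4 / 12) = 881197 / 6636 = 132.79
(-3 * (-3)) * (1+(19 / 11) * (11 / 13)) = 288 / 13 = 22.15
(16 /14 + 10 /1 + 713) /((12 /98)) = 35483 /6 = 5913.83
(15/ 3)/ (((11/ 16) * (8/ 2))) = 20/ 11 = 1.82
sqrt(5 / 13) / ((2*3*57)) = sqrt(65) / 4446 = 0.00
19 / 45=0.42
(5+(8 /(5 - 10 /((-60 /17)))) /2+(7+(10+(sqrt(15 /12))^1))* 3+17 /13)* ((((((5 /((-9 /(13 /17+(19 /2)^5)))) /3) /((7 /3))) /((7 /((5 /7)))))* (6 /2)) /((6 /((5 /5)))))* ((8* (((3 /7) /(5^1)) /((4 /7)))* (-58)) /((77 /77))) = 6103644355* sqrt(5) /186592+215623444129085 /171011568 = 1334014.94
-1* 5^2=-25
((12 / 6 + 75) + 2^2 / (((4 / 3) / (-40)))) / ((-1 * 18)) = 43 / 18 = 2.39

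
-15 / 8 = -1.88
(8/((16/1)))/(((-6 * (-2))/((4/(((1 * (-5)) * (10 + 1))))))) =-0.00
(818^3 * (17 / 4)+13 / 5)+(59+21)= 11631048343 / 5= 2326209668.60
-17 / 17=-1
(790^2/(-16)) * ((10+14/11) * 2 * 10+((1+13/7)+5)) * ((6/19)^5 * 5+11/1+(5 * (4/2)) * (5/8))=-479328942158932875/3050553968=-157128491.15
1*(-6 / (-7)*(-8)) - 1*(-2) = -34 / 7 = -4.86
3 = 3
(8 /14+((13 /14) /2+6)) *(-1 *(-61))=12017 /28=429.18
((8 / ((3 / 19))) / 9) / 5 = 152 / 135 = 1.13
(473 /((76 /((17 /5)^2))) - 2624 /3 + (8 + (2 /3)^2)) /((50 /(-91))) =1235973557 /855000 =1445.58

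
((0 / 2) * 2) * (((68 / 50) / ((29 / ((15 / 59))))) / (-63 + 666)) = 0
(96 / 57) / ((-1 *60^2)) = -2 / 4275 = -0.00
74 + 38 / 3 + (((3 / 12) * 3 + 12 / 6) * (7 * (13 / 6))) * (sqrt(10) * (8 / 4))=260 / 3 + 1001 * sqrt(10) / 12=350.45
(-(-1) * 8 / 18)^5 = 1024 / 59049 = 0.02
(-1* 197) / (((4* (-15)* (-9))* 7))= -197 / 3780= -0.05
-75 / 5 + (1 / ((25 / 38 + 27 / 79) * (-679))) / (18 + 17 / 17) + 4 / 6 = -87620671 / 6113037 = -14.33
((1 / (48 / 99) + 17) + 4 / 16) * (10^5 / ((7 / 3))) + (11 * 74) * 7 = 5833636 / 7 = 833376.57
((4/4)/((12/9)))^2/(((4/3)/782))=329.91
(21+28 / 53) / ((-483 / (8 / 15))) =-1304 / 54855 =-0.02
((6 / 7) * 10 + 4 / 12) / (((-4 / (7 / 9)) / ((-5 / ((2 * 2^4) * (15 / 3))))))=187 / 3456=0.05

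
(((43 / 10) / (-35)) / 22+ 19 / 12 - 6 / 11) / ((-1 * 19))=-11923 / 219450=-0.05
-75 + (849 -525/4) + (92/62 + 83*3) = 110761/124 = 893.23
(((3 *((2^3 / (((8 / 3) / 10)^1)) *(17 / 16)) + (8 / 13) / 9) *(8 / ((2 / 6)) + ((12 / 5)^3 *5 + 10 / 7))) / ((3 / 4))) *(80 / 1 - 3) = 8151047707 / 8775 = 928894.33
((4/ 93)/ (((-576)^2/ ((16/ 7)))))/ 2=1/ 6749568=0.00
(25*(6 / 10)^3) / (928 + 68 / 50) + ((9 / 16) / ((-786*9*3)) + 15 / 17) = 6617388031 / 7450864992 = 0.89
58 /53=1.09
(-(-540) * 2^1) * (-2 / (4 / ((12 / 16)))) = -405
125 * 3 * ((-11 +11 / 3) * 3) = -8250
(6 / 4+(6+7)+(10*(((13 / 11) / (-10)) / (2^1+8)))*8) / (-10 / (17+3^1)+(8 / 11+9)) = 213 / 145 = 1.47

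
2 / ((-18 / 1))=-1 / 9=-0.11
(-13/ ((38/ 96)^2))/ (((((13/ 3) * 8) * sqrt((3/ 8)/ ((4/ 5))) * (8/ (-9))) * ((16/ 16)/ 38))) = 2592 * sqrt(30)/ 95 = 149.44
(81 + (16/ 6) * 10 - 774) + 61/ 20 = -39797/ 60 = -663.28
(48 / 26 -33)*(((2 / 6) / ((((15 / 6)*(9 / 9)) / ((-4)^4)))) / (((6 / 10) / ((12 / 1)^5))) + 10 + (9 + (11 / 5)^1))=-5733097866 / 13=-441007528.15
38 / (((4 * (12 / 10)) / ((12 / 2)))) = 95 / 2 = 47.50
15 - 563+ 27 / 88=-48197 / 88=-547.69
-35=-35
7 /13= 0.54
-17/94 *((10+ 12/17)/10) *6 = -273/235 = -1.16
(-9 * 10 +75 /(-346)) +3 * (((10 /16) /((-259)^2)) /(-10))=-16751467839 /185680208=-90.22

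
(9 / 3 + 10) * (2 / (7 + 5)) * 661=8593 / 6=1432.17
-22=-22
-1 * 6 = -6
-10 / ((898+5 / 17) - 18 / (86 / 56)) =-1462 / 129617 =-0.01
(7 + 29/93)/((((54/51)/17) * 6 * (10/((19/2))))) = 93347/5022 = 18.59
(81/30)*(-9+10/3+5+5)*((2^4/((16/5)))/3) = 39/2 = 19.50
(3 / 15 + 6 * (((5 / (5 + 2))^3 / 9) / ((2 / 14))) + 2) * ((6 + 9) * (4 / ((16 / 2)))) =2867 / 98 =29.26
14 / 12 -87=-515 / 6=-85.83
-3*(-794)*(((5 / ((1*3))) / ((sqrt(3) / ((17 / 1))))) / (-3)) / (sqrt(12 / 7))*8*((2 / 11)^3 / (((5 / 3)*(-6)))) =215968*sqrt(7) / 11979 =47.70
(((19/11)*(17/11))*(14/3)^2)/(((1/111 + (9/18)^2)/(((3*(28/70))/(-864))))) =-585599/1878525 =-0.31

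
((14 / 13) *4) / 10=28 / 65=0.43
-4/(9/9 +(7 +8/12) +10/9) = -9/22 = -0.41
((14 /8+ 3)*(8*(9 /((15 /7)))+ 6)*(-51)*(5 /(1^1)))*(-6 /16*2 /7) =287793 /56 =5139.16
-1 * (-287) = 287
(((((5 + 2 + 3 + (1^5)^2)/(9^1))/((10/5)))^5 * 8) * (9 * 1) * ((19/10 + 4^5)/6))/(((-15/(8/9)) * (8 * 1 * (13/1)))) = -1652222209/2763493200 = -0.60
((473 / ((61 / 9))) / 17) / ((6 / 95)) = 134805 / 2074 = 65.00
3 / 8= 0.38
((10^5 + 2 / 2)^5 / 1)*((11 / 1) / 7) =110005500110001100005500011 / 7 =15715071444285871429357140.00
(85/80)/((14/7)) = 17/32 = 0.53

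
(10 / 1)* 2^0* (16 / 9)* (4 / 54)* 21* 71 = 159040 / 81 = 1963.46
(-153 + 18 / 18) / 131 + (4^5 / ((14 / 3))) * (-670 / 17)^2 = 90325554904 / 265013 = 340834.43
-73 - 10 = -83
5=5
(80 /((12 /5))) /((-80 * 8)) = -5 /96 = -0.05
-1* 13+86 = 73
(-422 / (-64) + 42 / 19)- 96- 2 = -54231 / 608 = -89.20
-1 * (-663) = 663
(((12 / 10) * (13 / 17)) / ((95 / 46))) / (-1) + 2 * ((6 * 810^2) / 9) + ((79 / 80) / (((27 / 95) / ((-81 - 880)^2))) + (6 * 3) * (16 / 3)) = 14245591200959 / 3488400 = 4083703.47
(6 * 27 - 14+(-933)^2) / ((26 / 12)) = 5223822 / 13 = 401832.46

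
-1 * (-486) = 486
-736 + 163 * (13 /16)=-9657 /16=-603.56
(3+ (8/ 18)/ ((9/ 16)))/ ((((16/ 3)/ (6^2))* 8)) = 3.20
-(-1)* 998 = 998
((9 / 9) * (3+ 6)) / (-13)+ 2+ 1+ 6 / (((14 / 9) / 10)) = 3720 / 91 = 40.88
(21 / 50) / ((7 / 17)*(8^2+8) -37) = -357 / 6250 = -0.06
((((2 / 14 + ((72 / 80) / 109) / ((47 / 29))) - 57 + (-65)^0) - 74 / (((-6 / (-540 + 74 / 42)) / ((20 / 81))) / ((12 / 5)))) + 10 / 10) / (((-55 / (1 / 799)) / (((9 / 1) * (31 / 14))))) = 10774952790649 / 5956946018100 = 1.81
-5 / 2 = -2.50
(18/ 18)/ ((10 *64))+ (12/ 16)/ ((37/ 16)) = 7717/ 23680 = 0.33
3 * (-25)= -75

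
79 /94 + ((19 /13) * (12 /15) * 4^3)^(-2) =934709167 /1111949312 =0.84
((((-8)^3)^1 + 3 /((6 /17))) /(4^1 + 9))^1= -1007 /26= -38.73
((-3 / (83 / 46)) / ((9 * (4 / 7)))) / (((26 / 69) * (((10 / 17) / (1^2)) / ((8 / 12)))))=-62951 / 64740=-0.97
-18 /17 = -1.06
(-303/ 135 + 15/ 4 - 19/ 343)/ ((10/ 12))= 1.74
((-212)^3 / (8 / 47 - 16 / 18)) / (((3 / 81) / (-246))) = -88058896290.95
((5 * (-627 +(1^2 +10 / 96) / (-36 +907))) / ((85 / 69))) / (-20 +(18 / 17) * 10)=602911949 / 2229760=270.39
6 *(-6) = -36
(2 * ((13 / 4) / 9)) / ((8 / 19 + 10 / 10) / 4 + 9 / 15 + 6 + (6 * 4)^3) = 2470 / 47301867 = 0.00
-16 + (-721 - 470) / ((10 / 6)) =-3653 / 5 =-730.60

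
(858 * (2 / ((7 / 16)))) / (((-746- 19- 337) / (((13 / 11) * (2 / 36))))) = -2704 / 11571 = -0.23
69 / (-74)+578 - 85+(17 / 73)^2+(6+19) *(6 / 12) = 99497794 / 197173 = 504.62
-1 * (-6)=6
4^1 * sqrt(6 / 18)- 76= -76 + 4 * sqrt(3) / 3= -73.69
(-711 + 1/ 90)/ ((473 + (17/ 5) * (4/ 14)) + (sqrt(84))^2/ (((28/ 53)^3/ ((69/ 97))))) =-2433117736/ 3008795319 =-0.81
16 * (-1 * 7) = -112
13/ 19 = 0.68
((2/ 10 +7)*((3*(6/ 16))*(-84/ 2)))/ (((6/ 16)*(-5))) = 4536/ 25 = 181.44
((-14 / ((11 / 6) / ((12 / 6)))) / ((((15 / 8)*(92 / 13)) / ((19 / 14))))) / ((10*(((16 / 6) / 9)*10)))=-6669 / 126500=-0.05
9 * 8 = 72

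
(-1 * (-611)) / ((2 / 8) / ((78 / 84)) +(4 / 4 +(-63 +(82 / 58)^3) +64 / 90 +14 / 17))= -296394395310 / 27830135399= -10.65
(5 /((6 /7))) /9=35 /54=0.65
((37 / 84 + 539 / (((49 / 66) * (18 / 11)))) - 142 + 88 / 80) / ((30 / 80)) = 84898 / 105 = 808.55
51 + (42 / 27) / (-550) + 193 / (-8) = 532069 / 19800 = 26.87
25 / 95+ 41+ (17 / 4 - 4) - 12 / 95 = 15727 / 380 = 41.39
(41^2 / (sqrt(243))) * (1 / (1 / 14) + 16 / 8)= 26896 * sqrt(3) / 27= 1725.38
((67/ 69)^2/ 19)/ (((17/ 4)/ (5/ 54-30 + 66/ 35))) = -0.33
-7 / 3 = -2.33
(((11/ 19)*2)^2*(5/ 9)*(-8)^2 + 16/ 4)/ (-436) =-0.12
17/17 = 1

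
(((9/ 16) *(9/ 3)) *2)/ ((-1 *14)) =-27/ 112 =-0.24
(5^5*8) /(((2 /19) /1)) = 237500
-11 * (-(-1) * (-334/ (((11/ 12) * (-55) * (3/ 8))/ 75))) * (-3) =480960/ 11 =43723.64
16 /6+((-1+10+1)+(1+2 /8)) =167 /12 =13.92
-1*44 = -44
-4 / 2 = -2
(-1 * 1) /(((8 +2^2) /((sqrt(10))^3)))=-5 * sqrt(10) /6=-2.64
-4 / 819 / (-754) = 2 / 308763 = 0.00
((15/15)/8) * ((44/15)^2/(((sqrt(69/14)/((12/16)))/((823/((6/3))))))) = 149.52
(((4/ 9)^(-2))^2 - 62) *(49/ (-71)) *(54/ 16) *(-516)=-1589080437/ 36352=-43713.70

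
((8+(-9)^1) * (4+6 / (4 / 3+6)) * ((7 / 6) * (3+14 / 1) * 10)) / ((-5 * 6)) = 6307 / 198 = 31.85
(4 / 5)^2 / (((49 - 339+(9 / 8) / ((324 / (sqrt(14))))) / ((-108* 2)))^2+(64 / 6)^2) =517133825998848* sqrt(14) / 250070722459285139804405+6923550862991892676608 / 1250353612296425699022025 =0.01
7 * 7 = 49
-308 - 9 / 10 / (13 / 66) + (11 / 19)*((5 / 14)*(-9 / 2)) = -10840819 / 34580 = -313.50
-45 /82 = -0.55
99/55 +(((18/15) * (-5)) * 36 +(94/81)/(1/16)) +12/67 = -5303617/27135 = -195.45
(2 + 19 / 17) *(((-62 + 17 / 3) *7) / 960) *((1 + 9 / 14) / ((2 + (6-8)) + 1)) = -206011 / 97920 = -2.10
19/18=1.06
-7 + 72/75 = -151/25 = -6.04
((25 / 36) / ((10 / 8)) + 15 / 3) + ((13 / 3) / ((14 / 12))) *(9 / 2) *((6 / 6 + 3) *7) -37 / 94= 400295 / 846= 473.16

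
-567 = -567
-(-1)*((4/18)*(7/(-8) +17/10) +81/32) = 1303/480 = 2.71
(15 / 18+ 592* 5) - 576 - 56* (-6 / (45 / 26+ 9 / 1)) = 149801 / 62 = 2416.15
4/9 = 0.44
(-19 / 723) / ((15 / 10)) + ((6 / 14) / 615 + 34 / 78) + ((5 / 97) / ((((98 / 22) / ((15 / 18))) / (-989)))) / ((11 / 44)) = -1036566410582 / 27474169905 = -37.73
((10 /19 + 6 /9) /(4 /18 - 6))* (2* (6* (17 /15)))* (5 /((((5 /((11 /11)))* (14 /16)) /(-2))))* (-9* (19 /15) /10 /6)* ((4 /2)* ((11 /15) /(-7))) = 0.26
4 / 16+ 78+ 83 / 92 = 3641 / 46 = 79.15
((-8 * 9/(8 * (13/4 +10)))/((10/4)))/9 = -8/265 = -0.03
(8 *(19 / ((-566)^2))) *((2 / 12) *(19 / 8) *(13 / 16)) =4693 / 30754176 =0.00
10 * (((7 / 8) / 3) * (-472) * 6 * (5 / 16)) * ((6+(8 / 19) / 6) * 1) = -1786225 / 114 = -15668.64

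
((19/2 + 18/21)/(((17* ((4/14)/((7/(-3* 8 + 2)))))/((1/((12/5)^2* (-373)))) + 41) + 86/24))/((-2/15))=-1141875/482774287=-0.00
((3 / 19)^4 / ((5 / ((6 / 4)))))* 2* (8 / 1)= 1944 / 651605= 0.00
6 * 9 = 54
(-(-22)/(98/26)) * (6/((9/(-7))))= -27.24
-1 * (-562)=562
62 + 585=647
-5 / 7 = -0.71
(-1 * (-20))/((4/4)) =20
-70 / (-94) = 35 / 47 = 0.74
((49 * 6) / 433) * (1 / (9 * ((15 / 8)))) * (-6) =-1568 / 6495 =-0.24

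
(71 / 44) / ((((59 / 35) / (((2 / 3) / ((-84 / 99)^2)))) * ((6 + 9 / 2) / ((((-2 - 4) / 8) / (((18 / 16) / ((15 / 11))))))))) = -1775 / 23128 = -0.08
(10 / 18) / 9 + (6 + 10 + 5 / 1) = 1706 / 81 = 21.06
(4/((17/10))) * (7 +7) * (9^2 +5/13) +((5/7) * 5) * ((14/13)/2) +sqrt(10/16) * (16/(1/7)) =28 * sqrt(10) +592905/221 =2771.37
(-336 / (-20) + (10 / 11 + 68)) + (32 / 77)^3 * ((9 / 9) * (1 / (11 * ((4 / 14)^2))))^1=43961298 / 512435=85.79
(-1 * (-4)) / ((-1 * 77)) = -4 / 77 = -0.05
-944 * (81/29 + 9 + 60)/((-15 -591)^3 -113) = 1965408/6453808741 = 0.00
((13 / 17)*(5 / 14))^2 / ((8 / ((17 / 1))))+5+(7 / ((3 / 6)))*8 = 3122977 / 26656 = 117.16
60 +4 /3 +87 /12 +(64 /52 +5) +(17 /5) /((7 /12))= 440309 /5460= 80.64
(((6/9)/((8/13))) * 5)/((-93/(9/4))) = -65/496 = -0.13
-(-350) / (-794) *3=-525 / 397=-1.32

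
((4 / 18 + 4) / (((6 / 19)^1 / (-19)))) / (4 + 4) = -6859 / 216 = -31.75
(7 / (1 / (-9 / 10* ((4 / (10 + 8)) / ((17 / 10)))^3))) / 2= -2800 / 397953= -0.01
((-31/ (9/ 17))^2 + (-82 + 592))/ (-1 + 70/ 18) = 319039/ 234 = 1363.41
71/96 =0.74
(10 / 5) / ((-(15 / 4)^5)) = -2048 / 759375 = -0.00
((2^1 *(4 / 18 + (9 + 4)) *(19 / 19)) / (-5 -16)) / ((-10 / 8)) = 136 / 135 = 1.01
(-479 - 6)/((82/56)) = -13580/41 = -331.22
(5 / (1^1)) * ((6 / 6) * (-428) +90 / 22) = -2119.55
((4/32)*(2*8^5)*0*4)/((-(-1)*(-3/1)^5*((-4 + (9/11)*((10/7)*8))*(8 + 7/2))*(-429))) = 0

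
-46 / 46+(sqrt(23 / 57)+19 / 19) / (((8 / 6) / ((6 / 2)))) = 5 / 4+3 * sqrt(1311) / 76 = 2.68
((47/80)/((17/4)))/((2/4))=47/170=0.28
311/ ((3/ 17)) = 5287/ 3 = 1762.33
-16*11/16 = -11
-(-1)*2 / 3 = 2 / 3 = 0.67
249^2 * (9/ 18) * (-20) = -620010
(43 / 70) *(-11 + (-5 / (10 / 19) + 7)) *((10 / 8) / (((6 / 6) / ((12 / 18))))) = -387 / 56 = -6.91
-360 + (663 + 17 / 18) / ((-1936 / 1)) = -12557231 / 34848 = -360.34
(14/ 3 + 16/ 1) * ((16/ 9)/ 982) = 0.04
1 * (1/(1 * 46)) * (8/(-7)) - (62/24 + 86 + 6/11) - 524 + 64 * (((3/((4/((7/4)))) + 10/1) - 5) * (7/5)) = -5053049/106260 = -47.55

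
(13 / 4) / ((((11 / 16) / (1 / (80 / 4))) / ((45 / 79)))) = 117 / 869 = 0.13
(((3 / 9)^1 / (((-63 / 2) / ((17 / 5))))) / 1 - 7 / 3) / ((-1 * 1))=2239 / 945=2.37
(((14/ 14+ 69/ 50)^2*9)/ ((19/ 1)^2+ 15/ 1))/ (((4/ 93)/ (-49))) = -580785093/ 3760000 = -154.46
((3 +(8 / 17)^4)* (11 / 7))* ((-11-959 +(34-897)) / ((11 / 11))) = -5134689417 / 584647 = -8782.55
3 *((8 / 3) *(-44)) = -352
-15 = -15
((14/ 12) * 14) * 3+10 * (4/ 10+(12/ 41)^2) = 90533/ 1681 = 53.86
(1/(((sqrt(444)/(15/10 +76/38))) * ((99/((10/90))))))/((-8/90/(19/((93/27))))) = -665 * sqrt(111)/605616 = -0.01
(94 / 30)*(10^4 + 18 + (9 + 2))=157121 / 5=31424.20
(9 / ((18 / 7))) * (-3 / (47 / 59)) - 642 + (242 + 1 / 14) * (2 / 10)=-606.77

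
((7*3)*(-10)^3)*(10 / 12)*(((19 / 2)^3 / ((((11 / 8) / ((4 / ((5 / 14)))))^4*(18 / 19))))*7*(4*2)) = -514461092311728128 / 131769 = -3904264981230.24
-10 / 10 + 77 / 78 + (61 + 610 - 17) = 51011 / 78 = 653.99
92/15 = 6.13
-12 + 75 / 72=-263 / 24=-10.96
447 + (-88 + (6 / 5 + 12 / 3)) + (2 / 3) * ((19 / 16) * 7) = 44369 / 120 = 369.74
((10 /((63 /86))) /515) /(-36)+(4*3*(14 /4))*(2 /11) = 4905211 /642411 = 7.64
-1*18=-18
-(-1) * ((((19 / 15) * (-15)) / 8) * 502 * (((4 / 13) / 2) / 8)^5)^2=22743361 / 2312881695184912384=0.00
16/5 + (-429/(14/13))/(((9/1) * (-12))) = 17359/2520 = 6.89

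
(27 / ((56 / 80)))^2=72900 / 49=1487.76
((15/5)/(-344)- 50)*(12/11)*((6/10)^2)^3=-37622961/14781250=-2.55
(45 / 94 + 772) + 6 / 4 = 36377 / 47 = 773.98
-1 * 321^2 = -103041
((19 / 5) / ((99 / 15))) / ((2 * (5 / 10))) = 19 / 33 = 0.58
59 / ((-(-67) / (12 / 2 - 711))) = -41595 / 67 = -620.82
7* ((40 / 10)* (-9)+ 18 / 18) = -245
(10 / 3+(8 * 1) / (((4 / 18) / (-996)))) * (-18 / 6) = 107558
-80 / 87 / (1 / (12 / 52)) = -80 / 377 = -0.21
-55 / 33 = -5 / 3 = -1.67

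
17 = 17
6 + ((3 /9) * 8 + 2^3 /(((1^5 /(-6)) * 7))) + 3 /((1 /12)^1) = 794 /21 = 37.81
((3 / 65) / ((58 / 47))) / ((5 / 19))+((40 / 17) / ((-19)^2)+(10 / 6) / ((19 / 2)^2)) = 57994069 / 347047350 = 0.17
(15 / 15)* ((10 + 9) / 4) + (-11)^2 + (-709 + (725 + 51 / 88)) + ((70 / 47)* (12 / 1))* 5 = 958275 / 4136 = 231.69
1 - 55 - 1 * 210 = -264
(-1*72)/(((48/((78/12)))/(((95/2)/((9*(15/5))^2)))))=-1235/1944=-0.64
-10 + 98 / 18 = -41 / 9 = -4.56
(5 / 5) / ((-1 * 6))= -1 / 6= -0.17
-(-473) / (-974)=-473 / 974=-0.49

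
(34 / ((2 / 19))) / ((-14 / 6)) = -969 / 7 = -138.43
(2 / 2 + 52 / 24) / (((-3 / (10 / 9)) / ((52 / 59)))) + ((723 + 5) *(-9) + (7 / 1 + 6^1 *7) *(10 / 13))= -404778614 / 62127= -6515.34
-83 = -83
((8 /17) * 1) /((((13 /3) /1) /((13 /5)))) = 24 /85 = 0.28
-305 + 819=514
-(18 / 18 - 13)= 12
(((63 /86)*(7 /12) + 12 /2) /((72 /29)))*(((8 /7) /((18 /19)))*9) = 406087 /14448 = 28.11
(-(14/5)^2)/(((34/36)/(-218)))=769104/425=1809.66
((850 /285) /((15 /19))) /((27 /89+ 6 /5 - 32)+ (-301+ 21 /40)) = -121040 /10604331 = -0.01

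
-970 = -970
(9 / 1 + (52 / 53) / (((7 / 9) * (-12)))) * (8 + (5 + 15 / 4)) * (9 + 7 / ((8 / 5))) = 5914425 / 2968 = 1992.73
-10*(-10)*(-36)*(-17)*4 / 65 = 48960 / 13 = 3766.15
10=10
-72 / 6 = -12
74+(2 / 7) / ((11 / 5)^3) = 74.03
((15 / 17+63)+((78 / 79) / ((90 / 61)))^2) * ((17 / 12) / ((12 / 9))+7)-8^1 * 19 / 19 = 65015656469 / 127316400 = 510.66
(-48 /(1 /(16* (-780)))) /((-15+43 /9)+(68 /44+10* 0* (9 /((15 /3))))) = -59304960 /859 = -69039.53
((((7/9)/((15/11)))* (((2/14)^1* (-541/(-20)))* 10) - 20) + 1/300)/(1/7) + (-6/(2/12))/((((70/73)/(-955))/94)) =63697471631/18900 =3370236.59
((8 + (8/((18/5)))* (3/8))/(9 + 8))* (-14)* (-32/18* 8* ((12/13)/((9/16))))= 3039232/17901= 169.78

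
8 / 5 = 1.60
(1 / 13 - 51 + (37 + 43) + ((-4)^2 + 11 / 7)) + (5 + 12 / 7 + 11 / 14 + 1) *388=304363 / 91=3344.65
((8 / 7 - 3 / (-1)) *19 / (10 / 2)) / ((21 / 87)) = 15979 / 245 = 65.22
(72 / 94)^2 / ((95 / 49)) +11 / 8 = 2816437 / 1678840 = 1.68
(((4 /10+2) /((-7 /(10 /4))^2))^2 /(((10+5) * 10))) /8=3 /38416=0.00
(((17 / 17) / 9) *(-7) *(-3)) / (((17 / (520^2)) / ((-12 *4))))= -30284800 / 17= -1781458.82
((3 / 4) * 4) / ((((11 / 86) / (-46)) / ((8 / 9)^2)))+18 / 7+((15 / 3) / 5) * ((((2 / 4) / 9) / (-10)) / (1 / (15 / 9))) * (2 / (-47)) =-6151573 / 7238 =-849.90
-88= -88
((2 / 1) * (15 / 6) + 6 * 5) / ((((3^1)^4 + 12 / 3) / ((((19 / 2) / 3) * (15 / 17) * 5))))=3325 / 578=5.75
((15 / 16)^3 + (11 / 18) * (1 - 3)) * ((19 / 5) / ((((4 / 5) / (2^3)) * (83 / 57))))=-5299841 / 509952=-10.39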